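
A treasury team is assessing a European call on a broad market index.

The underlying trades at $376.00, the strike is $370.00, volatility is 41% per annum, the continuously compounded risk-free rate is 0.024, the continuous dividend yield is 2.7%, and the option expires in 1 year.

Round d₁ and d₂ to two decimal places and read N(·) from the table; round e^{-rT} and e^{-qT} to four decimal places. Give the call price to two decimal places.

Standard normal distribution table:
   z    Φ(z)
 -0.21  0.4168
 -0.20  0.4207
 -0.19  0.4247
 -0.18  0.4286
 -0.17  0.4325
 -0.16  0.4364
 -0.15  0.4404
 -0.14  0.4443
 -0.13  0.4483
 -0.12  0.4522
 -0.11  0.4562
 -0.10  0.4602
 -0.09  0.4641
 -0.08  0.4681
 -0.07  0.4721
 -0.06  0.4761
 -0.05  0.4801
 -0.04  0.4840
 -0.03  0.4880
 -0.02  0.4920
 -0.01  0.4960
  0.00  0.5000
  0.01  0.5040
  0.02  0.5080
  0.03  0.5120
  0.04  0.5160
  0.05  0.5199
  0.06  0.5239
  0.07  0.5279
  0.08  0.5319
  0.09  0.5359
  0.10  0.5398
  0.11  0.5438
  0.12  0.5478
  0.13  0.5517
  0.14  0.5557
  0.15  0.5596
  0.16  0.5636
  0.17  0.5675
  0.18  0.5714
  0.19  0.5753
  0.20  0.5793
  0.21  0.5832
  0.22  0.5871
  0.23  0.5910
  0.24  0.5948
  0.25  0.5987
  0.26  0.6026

$61.46

σ√T = 0.41·√1 = 0.4100
ln(S/K) + (r − q + σ²/2)T = ln(376/370) + (0.024 − 0.027 + 0.41²/2)·1 = 0.0161 + 0.0810 = 0.0971
d₁ = 0.0971 / 0.4100 = 0.2369 → 0.24
d₂ = d₁ − σ√T = 0.2369 − 0.4100 = -0.1731 → -0.17
e^(−qT) = e^(−0.027·1) = 0.9734;  e^(−rT) = e^(−0.024·1) = 0.9763
C = 376·0.9734·N(0.24) − 370·0.9763·N(-0.17) = 376·0.9734·0.5948 − 370·0.9763·0.4325 = 217.6958 − 156.2324 = 61.4634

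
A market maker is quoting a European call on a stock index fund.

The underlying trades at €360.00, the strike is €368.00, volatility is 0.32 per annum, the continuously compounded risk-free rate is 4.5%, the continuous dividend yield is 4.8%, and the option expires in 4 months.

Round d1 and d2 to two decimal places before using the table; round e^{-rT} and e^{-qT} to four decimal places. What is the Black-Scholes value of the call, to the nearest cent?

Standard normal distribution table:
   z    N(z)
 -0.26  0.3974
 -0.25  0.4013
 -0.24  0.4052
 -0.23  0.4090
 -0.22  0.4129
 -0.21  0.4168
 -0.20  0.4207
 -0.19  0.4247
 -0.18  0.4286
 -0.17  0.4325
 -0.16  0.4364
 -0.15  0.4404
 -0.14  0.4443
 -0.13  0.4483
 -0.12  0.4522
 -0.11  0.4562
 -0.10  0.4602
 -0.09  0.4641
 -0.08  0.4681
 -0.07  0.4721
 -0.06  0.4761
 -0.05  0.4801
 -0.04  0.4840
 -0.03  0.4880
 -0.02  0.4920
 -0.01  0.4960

€23.20

σ√T = 0.32 × 0.5774 = 0.1848
d₁ = [ln(360/368) + (0.045 − 0.048 + 0.32²/2)·0.3333] / 0.1848 = [-0.0220 + 0.0161] / 0.1848 = -0.0320 ⇒ -0.03
d₂ = d₁ − σ√T = -0.0320 − 0.1848 = -0.2168 ⇒ -0.22
exp(−qT) = exp(−0.048·0.3333) = 0.9841;  exp(−rT) = exp(−0.045·0.3333) = 0.9851
N(d₁) = N(-0.03) = 0.4880;  N(d₂) = N(-0.22) = 0.4129
C = 360·0.9841·0.4880 − 368·0.9851·0.4129 = 172.8867 − 149.6832 = 23.2035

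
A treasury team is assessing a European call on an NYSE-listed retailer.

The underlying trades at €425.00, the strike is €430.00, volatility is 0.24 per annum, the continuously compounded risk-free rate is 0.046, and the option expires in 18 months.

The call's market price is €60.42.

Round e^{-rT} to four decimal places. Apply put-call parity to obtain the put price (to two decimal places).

€36.74

exp(−rT) = exp(−0.046·1.5) = 0.9333
Put-call parity: C − P = S − K·e^(−rT) = 425 − 430·0.9333 = 425 − 401.3190 = 23.6810
P = C − (C − P) = 60.42 − (23.6810) = 36.7390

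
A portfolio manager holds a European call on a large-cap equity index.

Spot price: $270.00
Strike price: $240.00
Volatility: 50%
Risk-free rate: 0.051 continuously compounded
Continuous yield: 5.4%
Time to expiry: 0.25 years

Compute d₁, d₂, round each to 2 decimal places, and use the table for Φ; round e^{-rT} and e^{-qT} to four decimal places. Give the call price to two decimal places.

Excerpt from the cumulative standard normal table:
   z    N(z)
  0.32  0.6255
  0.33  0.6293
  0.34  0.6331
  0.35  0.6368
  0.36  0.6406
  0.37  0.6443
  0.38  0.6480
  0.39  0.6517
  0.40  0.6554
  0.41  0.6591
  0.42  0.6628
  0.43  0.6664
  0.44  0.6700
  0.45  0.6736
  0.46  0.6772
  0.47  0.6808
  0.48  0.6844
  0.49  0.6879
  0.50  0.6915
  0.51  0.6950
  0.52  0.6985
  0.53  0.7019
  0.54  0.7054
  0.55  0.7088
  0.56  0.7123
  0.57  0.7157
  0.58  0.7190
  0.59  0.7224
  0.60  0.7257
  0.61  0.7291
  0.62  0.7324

$42.42

σ√T = 0.5 × 0.5000 = 0.2500
d₁ = [ln(270/240) + (0.051 − 0.054 + ½·0.5²)·0.25] / (σ√T) = (0.1178 + 0.0305) / 0.2500 = 0.5931 which rounds to 0.59
d₂ = 0.5931 − 0.2500 = 0.3431 which rounds to 0.34
exp(−qT) = exp(−0.054·0.25) = 0.9866;  exp(−rT) = exp(−0.051·0.25) = 0.9873
N(d₁) = N(0.59) = 0.7224;  N(d₂) = N(0.34) = 0.6331
C = 270·0.9866·0.7224 − 240·0.9873·0.6331 = 192.4344 − 150.0143 = 42.4200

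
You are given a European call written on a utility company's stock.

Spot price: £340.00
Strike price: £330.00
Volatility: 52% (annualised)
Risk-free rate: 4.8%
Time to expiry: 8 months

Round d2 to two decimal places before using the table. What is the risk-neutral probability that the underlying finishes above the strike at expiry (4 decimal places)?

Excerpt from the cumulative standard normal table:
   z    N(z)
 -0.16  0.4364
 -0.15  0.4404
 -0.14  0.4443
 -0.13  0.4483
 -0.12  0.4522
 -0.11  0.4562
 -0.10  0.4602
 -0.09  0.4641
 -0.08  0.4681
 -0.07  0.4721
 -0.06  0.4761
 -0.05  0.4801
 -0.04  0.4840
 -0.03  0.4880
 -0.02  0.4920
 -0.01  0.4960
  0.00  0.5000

σ√T = 0.52·√0.6667 = 0.4246
d₁ = [ln(340/330) + (0.048 + ½·0.52²)·0.6667] / (σ√T) = (0.0299 + 0.1221) / 0.4246 = 0.3580 → 0.36
d₂ = 0.3580 − 0.4246 = -0.0666 → -0.07
Risk-neutral Pr[S_T > K] = N(d₂) = N(-0.07) = 0.4721

0.4721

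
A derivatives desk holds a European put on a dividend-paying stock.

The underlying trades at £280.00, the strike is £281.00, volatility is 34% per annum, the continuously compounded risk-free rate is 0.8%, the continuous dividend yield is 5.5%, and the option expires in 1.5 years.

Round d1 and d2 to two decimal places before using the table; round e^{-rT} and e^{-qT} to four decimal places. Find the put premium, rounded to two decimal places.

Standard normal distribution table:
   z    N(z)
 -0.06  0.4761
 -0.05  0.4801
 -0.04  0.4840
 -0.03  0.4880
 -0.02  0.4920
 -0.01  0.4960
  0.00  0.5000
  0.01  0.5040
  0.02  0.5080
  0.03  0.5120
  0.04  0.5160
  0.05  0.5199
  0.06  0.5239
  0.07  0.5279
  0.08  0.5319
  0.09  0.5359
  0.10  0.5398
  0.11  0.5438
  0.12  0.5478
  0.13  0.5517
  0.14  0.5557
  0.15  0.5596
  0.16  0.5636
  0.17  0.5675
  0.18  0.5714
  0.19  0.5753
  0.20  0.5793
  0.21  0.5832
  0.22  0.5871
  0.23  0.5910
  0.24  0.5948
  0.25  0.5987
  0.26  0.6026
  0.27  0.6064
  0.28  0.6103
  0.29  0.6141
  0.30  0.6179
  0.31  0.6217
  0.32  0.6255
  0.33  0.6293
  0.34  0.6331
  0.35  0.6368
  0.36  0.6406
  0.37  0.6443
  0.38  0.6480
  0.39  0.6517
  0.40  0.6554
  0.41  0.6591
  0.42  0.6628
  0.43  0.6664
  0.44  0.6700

£55.13

σ√T = 0.34 × 1.2247 = 0.4164
d₁ = [ln(280/281) + (0.008 − 0.055 + 0.34²/2)·1.5] / 0.4164 = [-0.0036 + 0.0162] / 0.4164 = 0.0303 which rounds to 0.03
d₂ = d₁ − σ√T = 0.0303 − 0.4164 = -0.3861 which rounds to -0.39
exp(−qT) = exp(−0.055·1.5) = 0.9208;  exp(−rT) = exp(−0.008·1.5) = 0.9881
P = 281·0.9881·N(0.39) − 280·0.9208·N(-0.03) = 281·0.9881·0.6517 − 280·0.9208·0.4880 = 180.9485 − 125.8181 = 55.1304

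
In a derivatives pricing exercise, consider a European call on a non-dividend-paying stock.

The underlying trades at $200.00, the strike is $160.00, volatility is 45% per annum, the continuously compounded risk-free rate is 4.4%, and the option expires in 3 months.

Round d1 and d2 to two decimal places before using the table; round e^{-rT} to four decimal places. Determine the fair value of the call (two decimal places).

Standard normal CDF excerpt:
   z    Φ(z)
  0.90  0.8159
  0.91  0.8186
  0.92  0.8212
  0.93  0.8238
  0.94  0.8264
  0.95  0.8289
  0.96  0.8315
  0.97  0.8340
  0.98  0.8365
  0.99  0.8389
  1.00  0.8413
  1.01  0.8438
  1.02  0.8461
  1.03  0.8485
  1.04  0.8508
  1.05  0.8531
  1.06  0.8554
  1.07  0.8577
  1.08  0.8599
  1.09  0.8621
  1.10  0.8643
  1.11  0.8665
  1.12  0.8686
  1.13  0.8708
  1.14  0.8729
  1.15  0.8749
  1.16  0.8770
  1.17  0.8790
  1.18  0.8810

σ√T = 0.45 × 0.5000 = 0.2250
d₁ = [ln(200/160) + (0.044 + 0.45²/2)·0.25] / 0.2250 = [0.2231 + 0.0363] / 0.2250 = 1.1531 which rounds to 1.15
d₂ = d₁ − σ√T = 1.1531 − 0.2250 = 0.9281 which rounds to 0.93
exp(−rT) = exp(−0.044·0.25) = 0.9891
N(d₁) = N(1.15) = 0.8749;  N(d₂) = N(0.93) = 0.8238
C = 200·0.8749 − 160·0.9891·0.8238 = 174.9800 − 130.3713 = 44.6087

$44.61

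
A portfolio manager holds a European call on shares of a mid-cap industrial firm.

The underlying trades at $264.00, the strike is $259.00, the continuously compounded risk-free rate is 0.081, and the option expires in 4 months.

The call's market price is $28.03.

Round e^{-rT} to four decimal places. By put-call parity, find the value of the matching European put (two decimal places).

e^(−rT) = e^(−0.081·0.3333) = 0.9734
Put-call parity: C − P = S − K·e^(−rT) = 264 − 259·0.9734 = 264 − 252.1106 = 11.8894
P = C − (C − P) = 28.03 − (11.8894) = 16.1406

$16.14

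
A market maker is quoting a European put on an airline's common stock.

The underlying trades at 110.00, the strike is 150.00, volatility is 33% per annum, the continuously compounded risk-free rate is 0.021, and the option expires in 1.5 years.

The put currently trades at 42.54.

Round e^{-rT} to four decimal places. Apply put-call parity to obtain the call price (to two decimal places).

e^(−rT) = e^(−0.021·1.5) = 0.9690
Put-call parity: C − P = S − K·e^(−rT) = 110 − 150·0.9690 = 110 − 145.3500 = -35.3500
C = P + (C − P) = 42.54 + (-35.3500) = 7.1900

7.19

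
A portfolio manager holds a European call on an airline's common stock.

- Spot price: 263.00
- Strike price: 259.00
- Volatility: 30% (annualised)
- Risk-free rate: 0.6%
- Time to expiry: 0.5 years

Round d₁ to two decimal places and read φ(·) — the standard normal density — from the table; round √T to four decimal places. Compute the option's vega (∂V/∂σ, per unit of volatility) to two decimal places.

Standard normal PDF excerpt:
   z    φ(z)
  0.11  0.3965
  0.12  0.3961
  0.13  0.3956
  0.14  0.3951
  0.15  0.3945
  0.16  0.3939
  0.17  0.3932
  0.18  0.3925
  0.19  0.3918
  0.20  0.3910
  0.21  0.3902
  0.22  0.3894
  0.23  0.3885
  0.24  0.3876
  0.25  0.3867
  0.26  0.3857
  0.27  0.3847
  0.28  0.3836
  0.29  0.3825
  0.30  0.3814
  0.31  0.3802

σ√T = 0.3 × 0.7071 = 0.2121
d₁ = [ln(263/259) + (0.006 + 0.3²/2)·0.5] / 0.2121 = [0.0153 + 0.0255] / 0.2121 = 0.1925 → 0.19
√T = √0.5 = 0.7071
φ(d₁) = φ(0.19) = 0.3918
vega = S·φ(d₁)·√T = 263·0.3918·0.7071 = 72.8620
(Call and put vega coincide under Black-Scholes.)

72.86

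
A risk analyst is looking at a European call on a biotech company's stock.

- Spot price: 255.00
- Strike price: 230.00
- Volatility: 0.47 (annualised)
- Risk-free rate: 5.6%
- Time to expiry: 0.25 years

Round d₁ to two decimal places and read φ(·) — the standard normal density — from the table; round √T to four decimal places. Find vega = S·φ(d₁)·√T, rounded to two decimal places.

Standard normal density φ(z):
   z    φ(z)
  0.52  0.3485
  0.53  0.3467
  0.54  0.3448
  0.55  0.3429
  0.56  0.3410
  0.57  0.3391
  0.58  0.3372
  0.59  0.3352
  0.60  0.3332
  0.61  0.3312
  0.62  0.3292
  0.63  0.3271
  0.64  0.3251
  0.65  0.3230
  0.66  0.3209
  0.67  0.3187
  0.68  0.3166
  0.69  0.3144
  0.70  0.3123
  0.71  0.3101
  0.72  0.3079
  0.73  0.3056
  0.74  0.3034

T = 0.25;  σ√T = 0.2350
d₁ = [ln(255/230) + (0.056 + 0.47²/2)·0.25] / 0.2350 = [0.1032 + 0.0416] / 0.2350 = 0.6162 → 0.62
√T = √0.25 = 0.5000
φ(d₁) = φ(0.62) = 0.3292
vega = S·φ(d₁)·√T = 255·0.3292·0.5000 = 41.9730

41.97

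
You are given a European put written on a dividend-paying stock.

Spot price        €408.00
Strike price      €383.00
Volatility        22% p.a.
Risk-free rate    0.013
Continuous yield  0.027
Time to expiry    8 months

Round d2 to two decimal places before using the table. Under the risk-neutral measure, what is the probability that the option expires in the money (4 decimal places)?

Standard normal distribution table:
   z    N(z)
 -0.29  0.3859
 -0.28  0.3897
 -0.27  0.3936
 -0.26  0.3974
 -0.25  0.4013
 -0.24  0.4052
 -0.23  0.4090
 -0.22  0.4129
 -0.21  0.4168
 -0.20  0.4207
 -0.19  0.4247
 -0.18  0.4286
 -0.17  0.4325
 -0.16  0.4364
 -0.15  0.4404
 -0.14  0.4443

0.4168

σ√T = 0.22 × 0.8165 = 0.1796
d₁ = [ln(408/383) + (0.013 − 0.027 + 0.22²/2)·0.6667] / 0.1796 = [0.0632 + 0.0068] / 0.1796 = 0.3899 which rounds to 0.39
d₂ = d₁ − σ√T = 0.3899 − 0.1796 = 0.2102 which rounds to 0.21
Risk-neutral Pr[S_T < K] = N(−d₂) = N(-0.21) = 0.4168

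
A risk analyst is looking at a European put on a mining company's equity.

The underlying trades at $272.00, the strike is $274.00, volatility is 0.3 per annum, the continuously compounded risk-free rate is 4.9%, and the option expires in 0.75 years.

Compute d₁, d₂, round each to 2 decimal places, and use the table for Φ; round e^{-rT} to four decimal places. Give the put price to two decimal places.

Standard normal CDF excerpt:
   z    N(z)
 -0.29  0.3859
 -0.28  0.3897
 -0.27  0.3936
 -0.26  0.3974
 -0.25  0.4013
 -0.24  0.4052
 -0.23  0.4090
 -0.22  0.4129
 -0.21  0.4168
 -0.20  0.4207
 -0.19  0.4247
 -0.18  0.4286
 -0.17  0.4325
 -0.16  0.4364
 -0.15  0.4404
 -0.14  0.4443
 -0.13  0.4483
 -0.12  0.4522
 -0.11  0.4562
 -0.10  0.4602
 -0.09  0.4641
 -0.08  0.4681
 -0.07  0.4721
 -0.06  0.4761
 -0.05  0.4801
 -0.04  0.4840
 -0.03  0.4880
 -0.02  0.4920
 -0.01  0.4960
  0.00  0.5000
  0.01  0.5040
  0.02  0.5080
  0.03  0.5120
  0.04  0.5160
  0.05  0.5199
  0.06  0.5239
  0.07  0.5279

T = 0.75;  σ√T = 0.2598
d₁ = [ln(272/274) + (0.049 + 0.3²/2)·0.75] / 0.2598 = [-0.0073 + 0.0705] / 0.2598 = 0.2432 ≈ 0.24
d₂ = d₁ − σ√T = 0.2432 − 0.2598 = -0.0167 ≈ -0.02
e^(−rT) = e^(−0.049·0.75) = 0.9639
N(−d₂) = N(0.02) = 0.5080;  N(−d₁) = N(-0.24) = 0.4052
P = 274·0.9639·0.5080 − 272·0.4052 = 134.1672 − 110.2144 = 23.9528

$23.95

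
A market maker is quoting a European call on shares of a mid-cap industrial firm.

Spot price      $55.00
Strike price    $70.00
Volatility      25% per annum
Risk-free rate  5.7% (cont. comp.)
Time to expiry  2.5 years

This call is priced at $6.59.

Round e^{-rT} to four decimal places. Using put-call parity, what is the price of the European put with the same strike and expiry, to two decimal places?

$12.29

exp(−rT) = exp(−0.057·2.5) = 0.8672
Put-call parity: C − P = S − K·e^(−rT) = 55 − 70·0.8672 = 55 − 60.7040 = -5.7040
P = C − (C − P) = 6.59 − (-5.7040) = 12.2940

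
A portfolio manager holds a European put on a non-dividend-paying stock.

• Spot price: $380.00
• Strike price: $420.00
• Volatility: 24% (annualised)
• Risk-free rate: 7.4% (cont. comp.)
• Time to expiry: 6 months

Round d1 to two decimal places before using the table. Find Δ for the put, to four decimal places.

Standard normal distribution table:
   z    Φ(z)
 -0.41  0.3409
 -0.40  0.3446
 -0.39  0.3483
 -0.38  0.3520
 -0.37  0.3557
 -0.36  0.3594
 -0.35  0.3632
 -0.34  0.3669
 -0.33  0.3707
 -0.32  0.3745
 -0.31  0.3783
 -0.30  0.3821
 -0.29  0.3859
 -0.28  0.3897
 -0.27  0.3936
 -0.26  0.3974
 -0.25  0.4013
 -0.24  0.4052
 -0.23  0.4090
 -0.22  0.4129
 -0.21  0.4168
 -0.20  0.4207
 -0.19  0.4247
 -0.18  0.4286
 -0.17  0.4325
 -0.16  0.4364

-0.6141

σ√T = 0.24·√0.5 = 0.1697
d₁ = [ln(380/420) + (0.074 + ½·0.24²)·0.5] / (σ√T) = (-0.1001 + 0.0514) / 0.1697 = -0.2869 which rounds to -0.29
N(d₁) = N(-0.29) = 0.3859
Δ_put = N(d₁) − 1 = 0.3859 − 1 = -0.6141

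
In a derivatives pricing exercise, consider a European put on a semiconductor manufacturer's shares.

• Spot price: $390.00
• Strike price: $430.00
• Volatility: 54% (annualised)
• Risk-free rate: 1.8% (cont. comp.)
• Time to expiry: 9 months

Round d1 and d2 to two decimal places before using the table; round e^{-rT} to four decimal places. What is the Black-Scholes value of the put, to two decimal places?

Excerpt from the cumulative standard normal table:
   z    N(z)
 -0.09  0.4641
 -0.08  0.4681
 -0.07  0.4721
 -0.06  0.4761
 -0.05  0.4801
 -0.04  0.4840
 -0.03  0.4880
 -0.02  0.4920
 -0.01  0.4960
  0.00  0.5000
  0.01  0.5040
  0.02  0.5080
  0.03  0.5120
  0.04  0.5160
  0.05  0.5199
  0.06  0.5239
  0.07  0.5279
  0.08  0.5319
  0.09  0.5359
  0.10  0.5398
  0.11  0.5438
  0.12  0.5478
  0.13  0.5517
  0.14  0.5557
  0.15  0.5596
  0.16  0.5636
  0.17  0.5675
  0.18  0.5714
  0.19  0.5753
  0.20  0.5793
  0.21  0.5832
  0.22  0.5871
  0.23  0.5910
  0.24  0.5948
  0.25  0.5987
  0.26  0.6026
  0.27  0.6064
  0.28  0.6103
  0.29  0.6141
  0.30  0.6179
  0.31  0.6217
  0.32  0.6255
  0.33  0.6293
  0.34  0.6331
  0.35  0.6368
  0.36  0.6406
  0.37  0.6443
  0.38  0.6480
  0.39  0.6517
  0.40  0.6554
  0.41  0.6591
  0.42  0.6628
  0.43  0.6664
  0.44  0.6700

$92.38

σ√T = 0.54 × 0.8660 = 0.4677
d₁ = [ln(390/430) + (0.018 + 0.54²/2)·0.75] / 0.4677 = [-0.0976 + 0.1229] / 0.4677 = 0.0539 ≈ 0.05
d₂ = d₁ − σ√T = 0.0539 − 0.4677 = -0.4137 ≈ -0.41
exp(−rT) = exp(−0.018·0.75) = 0.9866
P = 430·0.9866·N(0.41) − 390·N(-0.05) = 430·0.9866·0.6591 − 390·0.4801 = 279.6153 − 187.2390 = 92.3763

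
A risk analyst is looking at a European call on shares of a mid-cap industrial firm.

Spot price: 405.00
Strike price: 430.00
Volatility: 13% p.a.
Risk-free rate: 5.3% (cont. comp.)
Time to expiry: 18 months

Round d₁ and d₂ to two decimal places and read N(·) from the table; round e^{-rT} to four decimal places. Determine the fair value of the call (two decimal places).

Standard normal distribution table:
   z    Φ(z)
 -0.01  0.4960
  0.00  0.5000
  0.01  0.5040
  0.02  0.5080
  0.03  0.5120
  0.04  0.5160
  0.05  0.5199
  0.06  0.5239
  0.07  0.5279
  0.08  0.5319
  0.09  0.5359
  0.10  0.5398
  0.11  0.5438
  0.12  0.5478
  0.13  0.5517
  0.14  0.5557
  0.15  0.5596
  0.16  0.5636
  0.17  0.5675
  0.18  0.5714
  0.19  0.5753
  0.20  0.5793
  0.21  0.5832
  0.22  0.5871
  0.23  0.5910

T = 1.5;  σ√T = 0.1592
d₁ = [ln(405/430) + (0.053 + 0.13²/2)·1.5] / 0.1592 = [-0.0599 + 0.0922] / 0.1592 = 0.2027 → 0.20
d₂ = d₁ − σ√T = 0.2027 − 0.1592 = 0.0435 → 0.04
e^(−rT) = e^(−0.053·1.5) = 0.9236
C = 405·N(0.20) − 430·0.9236·N(0.04) = 405·0.5793 − 430·0.9236·0.5160 = 234.6165 − 204.9284 = 29.6881

29.69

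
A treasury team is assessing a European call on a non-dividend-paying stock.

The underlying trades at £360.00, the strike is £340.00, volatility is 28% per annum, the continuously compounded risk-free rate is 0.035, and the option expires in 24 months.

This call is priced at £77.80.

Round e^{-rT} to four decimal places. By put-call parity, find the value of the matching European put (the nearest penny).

e^(−rT) = e^(−0.035·2) = 0.9324
Put-call parity: C − P = S − K·e^(−rT) = 360 − 340·0.9324 = 360 − 317.0160 = 42.9840
P = C − (C − P) = 77.80 − (42.9840) = 34.8160

£34.82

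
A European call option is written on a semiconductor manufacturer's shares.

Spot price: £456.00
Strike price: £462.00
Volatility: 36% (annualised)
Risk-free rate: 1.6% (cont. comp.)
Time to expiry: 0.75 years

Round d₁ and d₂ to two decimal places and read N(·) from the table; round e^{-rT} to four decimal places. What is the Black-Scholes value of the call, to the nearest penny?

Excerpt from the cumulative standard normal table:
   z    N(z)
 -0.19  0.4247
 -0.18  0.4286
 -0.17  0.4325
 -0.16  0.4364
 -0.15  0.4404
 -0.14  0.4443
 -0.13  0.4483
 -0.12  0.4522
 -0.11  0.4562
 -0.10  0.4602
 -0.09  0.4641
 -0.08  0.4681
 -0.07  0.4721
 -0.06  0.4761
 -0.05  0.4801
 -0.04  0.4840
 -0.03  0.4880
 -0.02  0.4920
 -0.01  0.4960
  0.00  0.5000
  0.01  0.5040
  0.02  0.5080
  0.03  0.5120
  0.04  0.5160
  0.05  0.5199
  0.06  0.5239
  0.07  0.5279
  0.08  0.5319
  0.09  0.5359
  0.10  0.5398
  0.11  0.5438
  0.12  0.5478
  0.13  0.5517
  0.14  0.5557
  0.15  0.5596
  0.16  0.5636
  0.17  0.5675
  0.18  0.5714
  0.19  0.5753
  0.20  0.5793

T = 0.75;  σ√T = 0.3118
d₁ = [ln(456/462) + (0.016 + ½·0.36²)·0.75] / (σ√T) = (-0.0131 + 0.0606) / 0.3118 = 0.1524 ≈ 0.15
d₂ = 0.1524 − 0.3118 = -0.1593 ≈ -0.16
exp(−rT) = exp(−0.016·0.75) = 0.9881
C = 456·N(0.15) − 462·0.9881·N(-0.16) = 456·0.5596 − 462·0.9881·0.4364 = 255.1776 − 199.2176 = 55.9600

£55.96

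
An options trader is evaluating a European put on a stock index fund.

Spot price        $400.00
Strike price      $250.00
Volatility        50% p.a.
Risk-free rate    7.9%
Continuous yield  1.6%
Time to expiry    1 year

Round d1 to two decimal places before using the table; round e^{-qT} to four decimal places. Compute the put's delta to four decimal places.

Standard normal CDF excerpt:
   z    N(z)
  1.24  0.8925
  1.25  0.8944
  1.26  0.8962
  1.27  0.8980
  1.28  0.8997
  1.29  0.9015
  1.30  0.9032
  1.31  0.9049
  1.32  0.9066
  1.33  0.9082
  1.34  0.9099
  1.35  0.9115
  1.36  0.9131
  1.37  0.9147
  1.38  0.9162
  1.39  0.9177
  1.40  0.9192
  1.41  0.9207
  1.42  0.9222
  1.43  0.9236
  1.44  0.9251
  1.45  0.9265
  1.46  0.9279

-0.0919

σ√T = 0.5 × 1.0000 = 0.5000
d₁ = [ln(400/250) + (0.079 − 0.016 + 0.5²/2)·1] / 0.5000 = [0.4700 + 0.1880] / 0.5000 = 1.3160 → 1.32
N(d₁) = N(1.32) = 0.9066
Δ_put = exp(−qT)·(N(d₁) − 1) = 0.9841·(0.9066 − 1) = -0.0919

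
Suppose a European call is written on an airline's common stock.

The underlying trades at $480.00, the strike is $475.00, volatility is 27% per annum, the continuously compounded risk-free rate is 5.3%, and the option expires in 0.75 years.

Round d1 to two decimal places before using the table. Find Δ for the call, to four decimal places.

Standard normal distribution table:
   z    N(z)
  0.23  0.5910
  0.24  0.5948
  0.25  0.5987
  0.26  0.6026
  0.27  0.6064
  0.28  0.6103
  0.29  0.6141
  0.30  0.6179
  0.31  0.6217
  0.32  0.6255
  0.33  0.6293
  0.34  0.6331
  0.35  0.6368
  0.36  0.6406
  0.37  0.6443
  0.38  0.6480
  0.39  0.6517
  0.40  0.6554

σ√T = 0.27·√0.75 = 0.2338
d₁ = [ln(480/475) + (0.053 + 0.27²/2)·0.75] / 0.2338 = [0.0105 + 0.0671] / 0.2338 = 0.3317 → 0.33
N(d₁) = N(0.33) = 0.6293
Δ_call = N(d₁) = 0.6293

0.6293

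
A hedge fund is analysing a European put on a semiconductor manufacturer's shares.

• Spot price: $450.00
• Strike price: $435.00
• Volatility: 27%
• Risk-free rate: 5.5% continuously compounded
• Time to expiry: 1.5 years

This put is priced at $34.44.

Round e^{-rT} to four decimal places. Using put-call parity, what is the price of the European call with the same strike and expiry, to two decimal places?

e^(−rT) = e^(−0.055·1.5) = 0.9208
Put-call parity: C − P = S − K·e^(−rT) = 450 − 435·0.9208 = 450 − 400.5480 = 49.4520
C = P + (C − P) = 34.44 + (49.4520) = 83.8920

$83.89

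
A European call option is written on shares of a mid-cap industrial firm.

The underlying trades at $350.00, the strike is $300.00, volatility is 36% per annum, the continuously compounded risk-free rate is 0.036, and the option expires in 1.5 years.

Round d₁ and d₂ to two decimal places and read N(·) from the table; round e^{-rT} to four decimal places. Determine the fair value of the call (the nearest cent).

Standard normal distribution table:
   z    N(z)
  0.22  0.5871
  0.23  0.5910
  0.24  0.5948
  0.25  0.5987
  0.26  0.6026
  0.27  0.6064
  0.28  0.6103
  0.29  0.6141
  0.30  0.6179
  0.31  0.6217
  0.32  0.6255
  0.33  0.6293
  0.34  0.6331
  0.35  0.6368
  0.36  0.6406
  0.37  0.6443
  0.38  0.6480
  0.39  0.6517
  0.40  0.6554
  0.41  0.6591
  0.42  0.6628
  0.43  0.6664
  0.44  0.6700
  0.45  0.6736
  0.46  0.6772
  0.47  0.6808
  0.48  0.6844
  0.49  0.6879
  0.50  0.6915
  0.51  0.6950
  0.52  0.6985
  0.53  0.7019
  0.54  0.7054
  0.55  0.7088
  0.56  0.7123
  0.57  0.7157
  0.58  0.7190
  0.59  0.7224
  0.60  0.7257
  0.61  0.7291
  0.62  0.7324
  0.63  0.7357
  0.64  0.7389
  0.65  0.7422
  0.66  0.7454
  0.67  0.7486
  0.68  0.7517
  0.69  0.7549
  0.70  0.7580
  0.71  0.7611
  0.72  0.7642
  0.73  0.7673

σ√T = 0.36·√1.5 = 0.4409
d₁ = [ln(350/300) + (0.036 + 0.36²/2)·1.5] / 0.4409 = [0.1542 + 0.1512] / 0.4409 = 0.6925 ⇒ 0.69
d₂ = d₁ − σ√T = 0.6925 − 0.4409 = 0.2516 ⇒ 0.25
exp(−rT) = exp(−0.036·1.5) = 0.9474
C = 350·N(0.69) − 300·0.9474·N(0.25) = 350·0.7549 − 300·0.9474·0.5987 = 264.2150 − 170.1625 = 94.0525

$94.05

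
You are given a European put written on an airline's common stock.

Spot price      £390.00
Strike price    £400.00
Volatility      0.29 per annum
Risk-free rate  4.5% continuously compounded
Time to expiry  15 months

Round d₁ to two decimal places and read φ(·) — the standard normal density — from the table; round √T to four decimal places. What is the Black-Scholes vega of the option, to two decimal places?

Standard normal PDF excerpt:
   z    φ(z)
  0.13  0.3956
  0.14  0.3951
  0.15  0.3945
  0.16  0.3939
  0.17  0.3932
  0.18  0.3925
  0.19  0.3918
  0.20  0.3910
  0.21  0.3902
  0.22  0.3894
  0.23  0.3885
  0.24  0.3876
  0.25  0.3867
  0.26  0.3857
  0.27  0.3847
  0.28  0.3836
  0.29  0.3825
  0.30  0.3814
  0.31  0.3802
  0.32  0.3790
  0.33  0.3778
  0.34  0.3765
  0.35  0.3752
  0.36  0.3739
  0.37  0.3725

σ√T = 0.29 × 1.1180 = 0.3242
ln(S/K) + (r + σ²/2)T = ln(390/400) + (0.045 + 0.29²/2)·1.25 = -0.0253 + 0.1088 = 0.0835
d₁ = 0.0835 / 0.3242 = 0.2575 which rounds to 0.26
√T = √1.25 = 1.1180
φ(d₁) = φ(0.26) = 0.3857
vega = S·φ(d₁)·√T = 390·0.3857·1.1180 = 168.1729
(Call and put vega coincide under Black-Scholes.)

168.17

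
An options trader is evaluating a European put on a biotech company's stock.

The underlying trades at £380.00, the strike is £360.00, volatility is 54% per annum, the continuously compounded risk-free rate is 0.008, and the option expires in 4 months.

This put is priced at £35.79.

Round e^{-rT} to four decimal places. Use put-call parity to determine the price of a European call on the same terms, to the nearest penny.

e^(−rT) = e^(−0.008·0.3333) = 0.9973
Put-call parity: C − P = S − K·e^(−rT) = 380 − 360·0.9973 = 380 − 359.0280 = 20.9720
C = P + (C − P) = 35.79 + (20.9720) = 56.7620

£56.76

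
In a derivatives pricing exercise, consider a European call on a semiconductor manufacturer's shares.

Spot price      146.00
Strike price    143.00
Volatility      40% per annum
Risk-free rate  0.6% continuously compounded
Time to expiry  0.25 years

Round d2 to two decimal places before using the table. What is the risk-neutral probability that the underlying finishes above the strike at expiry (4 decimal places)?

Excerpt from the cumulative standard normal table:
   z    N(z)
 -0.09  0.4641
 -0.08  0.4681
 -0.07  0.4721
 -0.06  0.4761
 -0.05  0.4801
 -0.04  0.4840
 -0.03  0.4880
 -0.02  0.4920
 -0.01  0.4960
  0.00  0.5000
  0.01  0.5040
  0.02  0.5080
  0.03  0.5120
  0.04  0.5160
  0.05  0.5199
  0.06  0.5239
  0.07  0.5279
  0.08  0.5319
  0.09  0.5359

σ√T = 0.4·√0.25 = 0.2000
d₁ = [ln(146/143) + (0.006 + 0.4²/2)·0.25] / 0.2000 = [0.0208 + 0.0215] / 0.2000 = 0.2113 → 0.21
d₂ = d₁ − σ√T = 0.2113 − 0.2000 = 0.0113 → 0.01
Pr(exercise) under Q = N(d₂) = 0.5040

0.5040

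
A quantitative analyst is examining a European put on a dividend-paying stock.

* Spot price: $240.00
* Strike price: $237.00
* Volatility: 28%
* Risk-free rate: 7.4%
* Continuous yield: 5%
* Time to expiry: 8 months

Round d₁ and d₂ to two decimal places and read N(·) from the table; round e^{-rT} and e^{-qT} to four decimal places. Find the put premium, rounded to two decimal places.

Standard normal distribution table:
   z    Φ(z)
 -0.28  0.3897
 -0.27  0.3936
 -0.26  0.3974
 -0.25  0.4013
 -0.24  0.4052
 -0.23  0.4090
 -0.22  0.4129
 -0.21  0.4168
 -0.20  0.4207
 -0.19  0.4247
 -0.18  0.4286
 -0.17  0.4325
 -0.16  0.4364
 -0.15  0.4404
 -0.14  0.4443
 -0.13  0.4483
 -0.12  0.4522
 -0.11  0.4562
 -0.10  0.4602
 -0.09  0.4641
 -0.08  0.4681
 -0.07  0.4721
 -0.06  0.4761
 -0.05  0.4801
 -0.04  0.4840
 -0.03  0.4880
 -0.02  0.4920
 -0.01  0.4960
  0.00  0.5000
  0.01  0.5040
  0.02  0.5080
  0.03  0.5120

$17.84

σ√T = 0.28 × 0.8165 = 0.2286
ln(S/K) + (r − q + σ²/2)T = ln(240/237) + (0.074 − 0.05 + 0.28²/2)·0.6667 = 0.0126 + 0.0421 = 0.0547
d₁ = 0.0547 / 0.2286 = 0.2393 ⇒ 0.24
d₂ = d₁ − σ√T = 0.2393 − 0.2286 = 0.0107 ⇒ 0.01
e^(−qT) = e^(−0.05·0.6667) = 0.9672;  e^(−rT) = e^(−0.074·0.6667) = 0.9519
N(−d₂) = N(-0.01) = 0.4960;  N(−d₁) = N(-0.24) = 0.4052
P = 237·0.9519·0.4960 − 240·0.9672·0.4052 = 111.8977 − 94.0583 = 17.8395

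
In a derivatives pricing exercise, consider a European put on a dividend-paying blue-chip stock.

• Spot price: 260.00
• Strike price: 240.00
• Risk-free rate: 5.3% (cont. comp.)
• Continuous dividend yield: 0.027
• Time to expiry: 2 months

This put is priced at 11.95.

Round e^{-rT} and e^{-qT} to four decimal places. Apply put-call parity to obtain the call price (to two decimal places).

exp(−qT) = exp(−0.027·0.1667) = 0.9955;  exp(−rT) = exp(−0.053·0.1667) = 0.9912
Put-call parity: C − P = S·e^(−qT) − K·e^(−rT) = 260·0.9955 − 240·0.9912 = 258.8300 − 237.8880 = 20.9420
C = P + (C − P) = 11.95 + (20.9420) = 32.8920

32.89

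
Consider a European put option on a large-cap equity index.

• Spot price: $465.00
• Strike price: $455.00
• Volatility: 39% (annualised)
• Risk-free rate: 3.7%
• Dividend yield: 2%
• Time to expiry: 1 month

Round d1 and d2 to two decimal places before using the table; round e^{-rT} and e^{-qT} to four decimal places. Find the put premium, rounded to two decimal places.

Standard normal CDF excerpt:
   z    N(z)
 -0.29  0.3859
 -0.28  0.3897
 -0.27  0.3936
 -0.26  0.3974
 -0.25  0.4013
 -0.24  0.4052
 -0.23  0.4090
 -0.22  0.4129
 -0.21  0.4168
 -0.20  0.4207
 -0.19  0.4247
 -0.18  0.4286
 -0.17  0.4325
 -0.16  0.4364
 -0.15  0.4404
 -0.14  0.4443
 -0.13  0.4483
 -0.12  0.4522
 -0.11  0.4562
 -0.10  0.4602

$15.28

σ√T = 0.39 × 0.2887 = 0.1126
ln(S/K) + (r − q + σ²/2)T = ln(465/455) + (0.037 − 0.02 + 0.39²/2)·0.08333 = 0.0217 + 0.0078 = 0.0295
d₁ = 0.0295 / 0.1126 = 0.2620 ≈ 0.26
d₂ = d₁ − σ√T = 0.2620 − 0.1126 = 0.1494 ≈ 0.15
exp(−qT) = exp(−0.02·0.08333) = 0.9983;  exp(−rT) = exp(−0.037·0.08333) = 0.9969
N(−d₂) = N(-0.15) = 0.4404;  N(−d₁) = N(-0.26) = 0.3974
P = 455·0.9969·0.4404 − 465·0.9983·0.3974 = 199.7608 − 184.4769 = 15.2840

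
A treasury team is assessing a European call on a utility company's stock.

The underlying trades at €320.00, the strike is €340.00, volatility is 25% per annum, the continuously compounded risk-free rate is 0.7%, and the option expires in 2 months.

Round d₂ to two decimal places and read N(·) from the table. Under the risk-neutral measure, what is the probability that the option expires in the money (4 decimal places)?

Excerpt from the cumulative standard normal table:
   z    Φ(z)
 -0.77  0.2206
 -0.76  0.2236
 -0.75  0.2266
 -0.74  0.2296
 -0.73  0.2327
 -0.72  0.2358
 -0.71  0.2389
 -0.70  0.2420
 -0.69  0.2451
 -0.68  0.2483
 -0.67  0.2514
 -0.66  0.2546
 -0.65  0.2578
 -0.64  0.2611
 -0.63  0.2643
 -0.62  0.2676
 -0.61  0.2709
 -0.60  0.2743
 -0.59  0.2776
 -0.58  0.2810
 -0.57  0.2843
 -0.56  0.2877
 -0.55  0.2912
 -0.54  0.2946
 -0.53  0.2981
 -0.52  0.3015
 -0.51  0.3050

0.2643

T = 0.1667;  σ√T = 0.1021
d₁ = [ln(320/340) + (0.007 + 0.25²/2)·0.1667] / 0.1021 = [-0.0606 + 0.0064] / 0.1021 = -0.5315 ≈ -0.53
d₂ = d₁ − σ√T = -0.5315 − 0.1021 = -0.6336 ≈ -0.63
Pr(exercise) under Q = N(d₂) = 0.2643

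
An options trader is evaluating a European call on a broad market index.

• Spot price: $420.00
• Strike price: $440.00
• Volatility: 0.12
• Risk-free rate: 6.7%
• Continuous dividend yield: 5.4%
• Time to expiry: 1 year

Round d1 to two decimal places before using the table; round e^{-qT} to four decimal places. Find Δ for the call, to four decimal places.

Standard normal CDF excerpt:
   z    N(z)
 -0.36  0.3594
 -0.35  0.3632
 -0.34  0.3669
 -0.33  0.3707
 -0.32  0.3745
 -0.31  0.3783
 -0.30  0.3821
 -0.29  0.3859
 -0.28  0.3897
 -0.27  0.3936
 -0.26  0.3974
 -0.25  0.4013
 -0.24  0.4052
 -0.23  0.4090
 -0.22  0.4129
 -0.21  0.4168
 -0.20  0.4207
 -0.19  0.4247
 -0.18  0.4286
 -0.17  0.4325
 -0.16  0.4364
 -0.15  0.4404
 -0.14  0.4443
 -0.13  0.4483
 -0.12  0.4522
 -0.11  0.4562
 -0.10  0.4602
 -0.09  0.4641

0.3912

σ√T = 0.12·√1 = 0.1200
d₁ = [ln(420/440) + (0.067 − 0.054 + 0.12²/2)·1] / 0.1200 = [-0.0465 + 0.0202] / 0.1200 = -0.2193 → -0.22
N(d₁) = N(-0.22) = 0.4129
Δ_call = e^(−qT)·N(d₁) = 0.9474·0.4129 = 0.3912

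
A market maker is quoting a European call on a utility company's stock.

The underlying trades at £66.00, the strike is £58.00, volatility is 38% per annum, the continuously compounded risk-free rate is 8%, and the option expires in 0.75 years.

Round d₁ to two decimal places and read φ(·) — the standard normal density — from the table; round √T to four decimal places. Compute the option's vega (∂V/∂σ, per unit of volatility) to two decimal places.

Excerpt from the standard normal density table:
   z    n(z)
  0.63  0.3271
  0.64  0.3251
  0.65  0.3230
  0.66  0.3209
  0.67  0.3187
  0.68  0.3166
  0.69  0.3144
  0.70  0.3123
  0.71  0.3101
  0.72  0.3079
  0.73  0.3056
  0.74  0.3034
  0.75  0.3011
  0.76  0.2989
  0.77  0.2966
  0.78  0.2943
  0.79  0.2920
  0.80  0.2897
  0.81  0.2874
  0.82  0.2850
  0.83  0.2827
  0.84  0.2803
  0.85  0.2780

σ√T = 0.38 × 0.8660 = 0.3291
d₁ = [ln(66/58) + (0.08 + 0.38²/2)·0.75] / 0.3291 = [0.1292 + 0.1142] / 0.3291 = 0.7395 ⇒ 0.74
√T = √0.75 = 0.8660
φ(d₁) = φ(0.74) = 0.3034
vega = S·φ(d₁)·√T = 66·0.3034·0.8660 = 17.3411

17.34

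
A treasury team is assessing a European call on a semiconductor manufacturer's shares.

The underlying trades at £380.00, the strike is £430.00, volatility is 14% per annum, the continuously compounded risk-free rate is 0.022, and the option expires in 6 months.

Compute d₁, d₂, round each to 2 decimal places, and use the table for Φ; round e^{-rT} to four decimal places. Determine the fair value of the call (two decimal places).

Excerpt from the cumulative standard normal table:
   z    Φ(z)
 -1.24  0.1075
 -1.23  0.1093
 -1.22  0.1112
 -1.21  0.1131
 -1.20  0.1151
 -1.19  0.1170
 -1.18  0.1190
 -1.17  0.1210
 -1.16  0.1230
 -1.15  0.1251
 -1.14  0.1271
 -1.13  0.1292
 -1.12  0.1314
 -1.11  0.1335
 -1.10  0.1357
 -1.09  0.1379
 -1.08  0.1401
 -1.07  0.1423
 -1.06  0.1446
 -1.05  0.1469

£2.64

σ√T = 0.14·√0.5 = 0.0990
d₁ = [ln(380/430) + (0.022 + ½·0.14²)·0.5] / (σ√T) = (-0.1236 + 0.0159) / 0.0990 = -1.0881 ⇒ -1.09
d₂ = -1.0881 − 0.0990 = -1.1871 ⇒ -1.19
exp(−rT) = exp(−0.022·0.5) = 0.9891
C = 380·N(-1.09) − 430·0.9891·N(-1.19) = 380·0.1379 − 430·0.9891·0.1170 = 52.4020 − 49.7616 = 2.6404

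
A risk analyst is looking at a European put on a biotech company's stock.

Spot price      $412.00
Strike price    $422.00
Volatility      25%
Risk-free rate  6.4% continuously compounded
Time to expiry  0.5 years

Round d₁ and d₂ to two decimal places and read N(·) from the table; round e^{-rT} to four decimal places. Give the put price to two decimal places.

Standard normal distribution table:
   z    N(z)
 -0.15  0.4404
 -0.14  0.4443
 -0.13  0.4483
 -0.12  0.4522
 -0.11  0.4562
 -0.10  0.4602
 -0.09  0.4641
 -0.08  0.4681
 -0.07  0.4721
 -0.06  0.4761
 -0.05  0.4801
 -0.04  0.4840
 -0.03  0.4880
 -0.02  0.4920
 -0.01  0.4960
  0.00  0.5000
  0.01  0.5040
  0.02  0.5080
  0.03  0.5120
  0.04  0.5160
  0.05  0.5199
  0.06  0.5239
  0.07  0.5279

$26.19

σ√T = 0.25·√0.5 = 0.1768
d₁ = [ln(412/422) + (0.064 + 0.25²/2)·0.5] / 0.1768 = [-0.0240 + 0.0476] / 0.1768 = 0.1337 ⇒ 0.13
d₂ = d₁ − σ√T = 0.1337 − 0.1768 = -0.0430 ⇒ -0.04
e^(−rT) = e^(−0.064·0.5) = 0.9685
P = 422·0.9685·N(0.04) − 412·N(-0.13) = 422·0.9685·0.5160 − 412·0.4483 = 210.8928 − 184.6996 = 26.1932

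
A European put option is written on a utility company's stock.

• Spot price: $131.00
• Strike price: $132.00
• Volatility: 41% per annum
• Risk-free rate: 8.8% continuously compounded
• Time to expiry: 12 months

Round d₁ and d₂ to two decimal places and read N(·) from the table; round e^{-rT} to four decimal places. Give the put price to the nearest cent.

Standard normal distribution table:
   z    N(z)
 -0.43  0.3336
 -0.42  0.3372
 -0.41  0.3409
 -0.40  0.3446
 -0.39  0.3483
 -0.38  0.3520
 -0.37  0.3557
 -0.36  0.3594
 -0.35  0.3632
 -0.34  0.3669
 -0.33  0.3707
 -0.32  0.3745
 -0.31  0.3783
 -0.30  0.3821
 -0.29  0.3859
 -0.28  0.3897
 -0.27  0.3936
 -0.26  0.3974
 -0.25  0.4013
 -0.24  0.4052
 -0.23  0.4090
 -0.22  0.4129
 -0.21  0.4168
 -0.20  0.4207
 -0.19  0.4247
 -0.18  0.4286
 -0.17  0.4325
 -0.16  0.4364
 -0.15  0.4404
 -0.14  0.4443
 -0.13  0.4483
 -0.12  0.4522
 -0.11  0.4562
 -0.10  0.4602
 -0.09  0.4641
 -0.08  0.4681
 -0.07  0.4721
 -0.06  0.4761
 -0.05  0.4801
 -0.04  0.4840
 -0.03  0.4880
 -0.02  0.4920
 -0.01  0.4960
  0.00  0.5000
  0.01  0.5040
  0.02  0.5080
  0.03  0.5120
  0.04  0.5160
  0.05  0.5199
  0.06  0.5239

$15.78

T = 1;  σ√T = 0.4100
d₁ = [ln(131/132) + (0.088 + ½·0.41²)·1] / (σ√T) = (-0.0076 + 0.1720) / 0.4100 = 0.4011 ⇒ 0.40
d₂ = 0.4011 − 0.4100 = -0.0089 ⇒ -0.01
exp(−rT) = exp(−0.088·1) = 0.9158
N(−d₂) = N(0.01) = 0.5040;  N(−d₁) = N(-0.40) = 0.3446
P = 132·0.9158·0.5040 − 131·0.3446 = 60.9263 − 45.1426 = 15.7837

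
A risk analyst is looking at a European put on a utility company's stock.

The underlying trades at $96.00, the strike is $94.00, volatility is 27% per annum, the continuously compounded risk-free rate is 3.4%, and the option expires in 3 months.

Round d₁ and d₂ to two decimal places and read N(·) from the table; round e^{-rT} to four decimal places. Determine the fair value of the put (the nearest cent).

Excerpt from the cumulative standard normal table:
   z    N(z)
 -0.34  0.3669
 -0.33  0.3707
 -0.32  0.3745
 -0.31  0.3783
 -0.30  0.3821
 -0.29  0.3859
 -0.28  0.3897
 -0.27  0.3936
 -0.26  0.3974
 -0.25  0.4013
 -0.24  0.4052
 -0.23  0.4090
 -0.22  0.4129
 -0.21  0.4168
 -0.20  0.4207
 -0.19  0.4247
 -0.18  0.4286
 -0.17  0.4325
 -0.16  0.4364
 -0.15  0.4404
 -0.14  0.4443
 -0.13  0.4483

σ√T = 0.27·√0.25 = 0.1350
ln(S/K) + (r + σ²/2)T = ln(96/94) + (0.034 + 0.27²/2)·0.25 = 0.0211 + 0.0176 = 0.0387
d₁ = 0.0387 / 0.1350 = 0.2864 ≈ 0.29
d₂ = d₁ − σ√T = 0.2864 − 0.1350 = 0.1514 ≈ 0.15
exp(−rT) = exp(−0.034·0.25) = 0.9915
N(−d₂) = N(-0.15) = 0.4404;  N(−d₁) = N(-0.29) = 0.3859
P = 94·0.9915·0.4404 − 96·0.3859 = 41.0457 − 37.0464 = 3.9993

$4.00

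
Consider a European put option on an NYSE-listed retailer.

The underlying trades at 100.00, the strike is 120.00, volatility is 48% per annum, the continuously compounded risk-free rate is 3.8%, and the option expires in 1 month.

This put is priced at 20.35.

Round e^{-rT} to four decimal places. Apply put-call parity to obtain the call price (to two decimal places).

e^(−rT) = e^(−0.038·0.08333) = 0.9968
Put-call parity: C − P = S − K·e^(−rT) = 100 − 120·0.9968 = 100 − 119.6160 = -19.6160
C = P + (C − P) = 20.35 + (-19.6160) = 0.7340

0.73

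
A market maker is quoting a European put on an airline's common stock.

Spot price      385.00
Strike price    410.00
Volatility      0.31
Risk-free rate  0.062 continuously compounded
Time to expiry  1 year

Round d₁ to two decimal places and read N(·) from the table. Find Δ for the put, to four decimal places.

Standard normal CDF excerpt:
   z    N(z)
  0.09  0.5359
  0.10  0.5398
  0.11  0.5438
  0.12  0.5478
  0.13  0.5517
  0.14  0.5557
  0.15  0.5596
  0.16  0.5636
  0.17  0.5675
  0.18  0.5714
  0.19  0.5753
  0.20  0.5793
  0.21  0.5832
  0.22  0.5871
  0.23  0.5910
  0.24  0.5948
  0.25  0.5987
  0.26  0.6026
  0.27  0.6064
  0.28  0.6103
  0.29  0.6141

σ√T = 0.31·√1 = 0.3100
d₁ = [ln(385/410) + (0.062 + ½·0.31²)·1] / (σ√T) = (-0.0629 + 0.1101) / 0.3100 = 0.1521 ≈ 0.15
N(d₁) = N(0.15) = 0.5596
Δ_put = N(d₁) − 1 = 0.5596 − 1 = -0.4404

-0.4404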